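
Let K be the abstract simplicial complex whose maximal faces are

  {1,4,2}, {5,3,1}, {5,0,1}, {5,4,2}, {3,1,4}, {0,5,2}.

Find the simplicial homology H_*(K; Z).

Fix the vertex order 0 < 1 < 2 < 3 < 4 < 5 and write every simplex with vertices in increasing order. Then dim K = 2 and the simplices of K are:

  0-simplices (6): [0], [1], [2], [3], [4], [5]
  1-simplices (12): [0,1], [0,2], [0,5], [1,2], [1,3], [1,4], [1,5], [2,4], [2,5], [3,4], [3,5], [4,5]
  2-simplices (6): [0,1,5], [0,2,5], [1,2,4], [1,3,4], [1,3,5], [2,4,5]

so the chain groups are C_0 ≅ Z^6, C_1 ≅ Z^12, C_2 ≅ Z^6.

The boundary map ∂_1: C_1 → C_0 maps an edge to its endpoints' difference, ∂[p,q] = q − p. For instance
  ∂[2,4] = [4] − [2].
The resulting 6×12 matrix has rank 5, and its Smith normal form has invariant factors (1,1,1,1,1).

∂_2: C_2 → C_1 maps a triangle to the signed sum of its edges. For instance
  ∂[1,3,5] = [3,5] − [1,5] + [1,3],
  ∂[1,2,4] = [2,4] − [1,4] + [1,2].
This gives a 12×6 integer matrix of rank 6; reducing to Smith normal form yields diagonal entries (1,1,1,1,1,1).

Reading off H_k = ker ∂_k / im ∂_{k+1}:

  H_0: rank C_0 − rank ∂_1 = 6 − 5 = 1, and the invariant factors of ∂_1 are all 1, so H_0 = Z.
  H_1: rank ker ∂_1 − rank ∂_2 = (12 − 5) − 6 = 1, and the invariant factors of ∂_2 are all 1, so H_1 = Z.
  H_2: rank ker ∂_2 − rank ∂_3 = (6 − 6) − 0 = 0, and there is no ∂_3, so H_2 = 0.

As a check, the Euler characteristic is 6 − 12 + 6 = 0, which agrees with 1 − 1 + 0 = 0.
(K is a triangulation of the cylinder S^1 x I.)

H_0 ≅ Z,  H_1 ≅ Z,  H_2 = 0.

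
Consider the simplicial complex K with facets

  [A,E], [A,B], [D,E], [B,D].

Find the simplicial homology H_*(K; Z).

Fix the vertex order A < B < D < E and write every simplex with vertices in increasing order. Then dim K = 1 and the simplices of K are:

  0-simplices (4): A, B, D, E
  1-simplices (4): AB, AE, BD, DE

giving chain groups C_0 ≅ Z^4, C_1 ≅ Z^4.

Boundary ∂_1: C_1 → C_0 sends each edge [p,q] (with p < q) to q − p.
The resulting 4×4 matrix has rank 3, and its Smith normal form has invariant factors (1,1,1).

From H_k ≅ ker(∂_k) / im(∂_{k+1}) we obtain:

  H_0: rank C_0 − rank ∂_1 = 4 − 3 = 1, and the invariant factors of ∂_1 are all 1, so H_0 ≅ Z.
  H_1: rank ker ∂_1 − rank ∂_2 = (4 − 3) − 0 = 1, and there is no ∂_2, so H_1 ≅ Z.

As a check, the Euler characteristic is 4 − 4 = 0, which agrees with 1 − 1 = 0.

H_0 = Z,  H_1 = Z.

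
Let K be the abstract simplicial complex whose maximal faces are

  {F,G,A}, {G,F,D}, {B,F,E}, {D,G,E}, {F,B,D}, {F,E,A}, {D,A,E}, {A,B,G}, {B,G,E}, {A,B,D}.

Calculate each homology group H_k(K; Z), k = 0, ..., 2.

H_0 = Z,  H_1 = Z/2,  H_2 = 0.

Take the total order A < B < D < E < F < G on the vertex set. Then K (dimension 2) consists of the simplices:

  0-simplices (6): A, B, D, E, F, G
  1-simplices (15): AB, AD, AE, AF, AG, BD, BE, BF, BG, DE, DF, DG, EF, EG, FG
  2-simplices (10): ABD, ABG, ADE, AEF, AFG, BDF, BEF, BEG, DEG, DFG

Hence C_0 ≅ Z^6, C_1 ≅ Z^15, C_2 ≅ Z^10.

The boundary map ∂_1: C_1 → C_0 maps an edge to its endpoints' difference, ∂[p,q] = q − p.
This gives a 6×15 integer matrix of rank 5; reducing to Smith normal form yields diagonal entries (1,1,1,1,1).

Boundary ∂_2: C_2 → C_1 maps a triangle to the signed sum of its edges. For instance
  ∂DEG = EG − DG + DE,
  ∂ADE = DE − AE + AD.
This gives a 15×10 integer matrix of rank 10; reducing to Smith normal form yields diagonal entries (1,1,1,1,1,1,1,1,1,2).

Computing H_k = (kernel of ∂_k) / (image of ∂_{k+1}):

  H_0: rank C_0 − rank ∂_1 = 6 − 5 = 1, and the invariant factors of ∂_1 are all 1, so H_0 = Z.
  H_1: rank ker ∂_1 − rank ∂_2 = (15 − 5) − 10 = 0, and ∂_2 has invariant factor 2 > 1, so H_1 = Z/2.
  H_2: rank ker ∂_2 − rank ∂_3 = (10 − 10) − 0 = 0, and there is no ∂_3, so H_2 = 0.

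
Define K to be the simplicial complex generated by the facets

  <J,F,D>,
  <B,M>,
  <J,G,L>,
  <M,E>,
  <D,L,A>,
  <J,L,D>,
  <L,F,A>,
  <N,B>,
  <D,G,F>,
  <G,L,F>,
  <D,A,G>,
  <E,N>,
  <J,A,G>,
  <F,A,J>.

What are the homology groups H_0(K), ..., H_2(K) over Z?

H_0 ≅ Z^2,  H_1 ≅ Z ⊕ Z/2Z,  H_2 = 0.

Order the vertices as A < B < D < E < F < G < J < L < M < N. Listing each simplex with vertices in this order, K has dimension 2 with simplices:

  0-simplices (10): A, B, D, E, F, G, J, L, M, N
  1-simplices (19): AD, AF, AG, AJ, AL, BM, BN, DF, DG, DJ, DL, EM, EN, FG, FJ, FL, GJ, GL, JL
  2-simplices (10): ADG, ADL, AFJ, AFL, AGJ, DFG, DFJ, DJL, FGL, GJL

so the chain groups are C_0 ≅ Z^10, C_1 ≅ Z^19, C_2 ≅ Z^10.

∂_1: C_1 → C_0 is given by ∂[p,q] = [q] − [p].
This gives a 10×19 integer matrix of rank 8; reducing to Smith normal form yields diagonal entries (1,1,1,1,1,1,1,1).

∂_2: C_2 → C_1 maps a triangle to the signed sum of its edges. For instance
  ∂FGL = GL − FL + FG,
  ∂AGJ = GJ − AJ + AG.
The resulting 19×10 matrix has rank 10, and its Smith normal form has invariant factors (1,1,1,1,1,1,1,1,1,2).

Computing H_k = (kernel of ∂_k) / (image of ∂_{k+1}):

  H_0: rank C_0 − rank ∂_1 = 10 − 8 = 2, and the invariant factors of ∂_1 are all 1, so H_0 ≅ Z^2.
  H_1: rank ker ∂_1 − rank ∂_2 = (19 − 8) − 10 = 1, and ∂_2 has invariant factor 2 > 1, so H_1 ≅ Z ⊕ Z/2Z.
  H_2: rank ker ∂_2 − rank ∂_3 = (10 − 10) − 0 = 0, and there is no ∂_3, so H_2 ≅ 0.

As a check, the Euler characteristic is 10 − 19 + 10 = 1, which agrees with 2 − 1 + 0 = 1.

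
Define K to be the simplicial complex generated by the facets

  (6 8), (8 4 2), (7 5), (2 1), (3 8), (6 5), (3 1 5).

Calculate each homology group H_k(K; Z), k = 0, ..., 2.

H_0 ≅ Z,  H_1 ≅ Z^2,  H_2 = 0.

We work with the vertex ordering 1 < 2 < 3 < 4 < 5 < 6 < 7 < 8. The simplices of K, each written with vertices in increasing order, are:

  0-simplices (8): [1], [2], [3], [4], [5], [6], [7], [8]
  1-simplices (11): [1,2], [1,3], [1,5], [2,4], [2,8], [3,5], [3,8], [4,8], [5,6], [5,7], [6,8]
  2-simplices (2): [1,3,5], [2,4,8]

Hence C_0 ≅ Z^8, C_1 ≅ Z^11, C_2 ≅ Z^2.

Boundary ∂_1: C_1 → C_0 is given by ∂[p,q] = [q] − [p]. For instance
  ∂[5,7] = [7] − [5].
As a 8×11 matrix over Z this has rank 7, with invariant factors (1,1,1,1,1,1,1).

Boundary ∂_2: C_2 → C_1 sends each 2-simplex [p,q,r] to [q,r] − [p,r] + [p,q]. For instance
  ∂[1,3,5] = [3,5] − [1,5] + [1,3],
  ∂[2,4,8] = [4,8] − [2,8] + [2,4].
This gives a 11×2 integer matrix of rank 2; reducing to Smith normal form yields diagonal entries (1,1).

From H_k ≅ ker(∂_k) / im(∂_{k+1}) we obtain:

  H_0: rank C_0 − rank ∂_1 = 8 − 7 = 1, and the invariant factors of ∂_1 are all 1, so H_0 ≅ Z.
  H_1: rank ker ∂_1 − rank ∂_2 = (11 − 7) − 2 = 2, and the invariant factors of ∂_2 are all 1, so H_1 ≅ Z^2.
  H_2: rank ker ∂_2 − rank ∂_3 = (2 − 2) − 0 = 0, and there is no ∂_3, so H_2 ≅ 0.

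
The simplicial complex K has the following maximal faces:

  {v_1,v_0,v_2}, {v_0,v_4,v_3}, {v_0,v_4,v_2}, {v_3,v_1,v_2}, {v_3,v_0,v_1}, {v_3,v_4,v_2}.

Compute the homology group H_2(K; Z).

H_2 ≅ Z.

We work with the vertex ordering v_0 < v_1 < v_2 < v_3 < v_4. The simplices of K, each written with vertices in increasing order, are:

  0-simplices (5): [v_0], [v_1], [v_2], [v_3], [v_4]
  1-simplices (9): [v_0,v_1], [v_0,v_2], [v_0,v_3], [v_0,v_4], [v_1,v_2], [v_1,v_3], [v_2,v_3], [v_2,v_4], [v_3,v_4]
  2-simplices (6): [v_0,v_1,v_2], [v_0,v_1,v_3], [v_0,v_2,v_4], [v_0,v_3,v_4], [v_1,v_2,v_3], [v_2,v_3,v_4]

Hence C_0 ≅ Z^5, C_1 ≅ Z^9, C_2 ≅ Z^6.

∂_1: C_1 → C_0 is given by ∂[p,q] = [q] − [p].
This gives a 5×9 integer matrix of rank 4; reducing to Smith normal form yields diagonal entries (1,1,1,1).

∂_2: C_2 → C_1 sends each 2-simplex [p,q,r] to [q,r] − [p,r] + [p,q]. For instance
  ∂[v_2,v_3,v_4] = [v_3,v_4] − [v_2,v_4] + [v_2,v_3],
  ∂[v_0,v_1,v_2] = [v_1,v_2] − [v_0,v_2] + [v_0,v_1].
As a 9×6 matrix over Z this has rank 5, with invariant factors (1,1,1,1,1).

From H_k ≅ ker(∂_k) / im(∂_{k+1}) we obtain:

  H_2: rank ker ∂_2 − rank ∂_3 = (6 − 5) − 0 = 1, and there is no ∂_3, so H_2 ≅ Z.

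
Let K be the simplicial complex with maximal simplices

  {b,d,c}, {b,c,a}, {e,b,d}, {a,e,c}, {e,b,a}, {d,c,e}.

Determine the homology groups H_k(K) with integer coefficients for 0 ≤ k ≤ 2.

H_0 = Z,  H_1 = 0,  H_2 = Z.

Fix the vertex order a < b < c < d < e and write every simplex with vertices in increasing order. Then dim K = 2 and the simplices of K are:

  0-simplices (5): a, b, c, d, e
  1-simplices (9): ab, ac, ae, bc, bd, be, cd, ce, de
  2-simplices (6): abc, abe, ace, bcd, bde, cde

giving chain groups C_0 ≅ Z^5, C_1 ≅ Z^9, C_2 ≅ Z^6.

∂_1: C_1 → C_0 maps an edge to its endpoints' difference, ∂[p,q] = q − p. For instance
  ∂bd = d − b.
This gives a 5×9 integer matrix of rank 4; reducing to Smith normal form yields diagonal entries (1,1,1,1).

Boundary ∂_2: C_2 → C_1 sends each 2-simplex [p,q,r] to [q,r] − [p,r] + [p,q]. For instance
  ∂bde = de − be + bd,
  ∂cde = de − ce + cd.
This gives a 9×6 integer matrix of rank 5; reducing to Smith normal form yields diagonal entries (1,1,1,1,1).

Computing H_k = (kernel of ∂_k) / (image of ∂_{k+1}):

  H_0: rank C_0 − rank ∂_1 = 5 − 4 = 1, and the invariant factors of ∂_1 are all 1, so H_0 ≅ Z.
  H_1: rank ker ∂_1 − rank ∂_2 = (9 − 4) − 5 = 0, and the invariant factors of ∂_2 are all 1, so H_1 ≅ 0.
  H_2: rank ker ∂_2 − rank ∂_3 = (6 − 5) − 0 = 1, and there is no ∂_3, so H_2 ≅ Z.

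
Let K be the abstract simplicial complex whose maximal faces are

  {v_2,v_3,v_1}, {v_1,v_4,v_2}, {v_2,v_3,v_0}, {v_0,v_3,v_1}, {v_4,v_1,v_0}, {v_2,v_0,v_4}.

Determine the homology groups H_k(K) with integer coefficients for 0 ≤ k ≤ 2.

H_0 ≅ Z,  H_1 = 0,  H_2 ≅ Z.

Order the vertices as v_0 < v_1 < v_2 < v_3 < v_4. Listing each simplex with vertices in this order, K has dimension 2 with simplices:

  0-simplices (5): [v_0], [v_1], [v_2], [v_3], [v_4]
  1-simplices (9): [v_0,v_1], [v_0,v_2], [v_0,v_3], [v_0,v_4], [v_1,v_2], [v_1,v_3], [v_1,v_4], [v_2,v_3], [v_2,v_4]
  2-simplices (6): [v_0,v_1,v_3], [v_0,v_1,v_4], [v_0,v_2,v_3], [v_0,v_2,v_4], [v_1,v_2,v_3], [v_1,v_2,v_4]

so the chain groups are C_0 ≅ Z^5, C_1 ≅ Z^9, C_2 ≅ Z^6.

The boundary map ∂_1: C_1 → C_0 sends each edge [p,q] (with p < q) to q − p.
The resulting 5×9 matrix has rank 4, and its Smith normal form has invariant factors (1,1,1,1).

The boundary map ∂_2: C_2 → C_1 sends each 2-simplex [p,q,r] to [q,r] − [p,r] + [p,q]. For instance
  ∂[v_0,v_2,v_4] = [v_2,v_4] − [v_0,v_4] + [v_0,v_2],
  ∂[v_1,v_2,v_4] = [v_2,v_4] − [v_1,v_4] + [v_1,v_2].
As a 9×6 matrix over Z this has rank 5, with invariant factors (1,1,1,1,1).

Reading off H_k = ker ∂_k / im ∂_{k+1}:

  H_0: rank C_0 − rank ∂_1 = 5 − 4 = 1, and the invariant factors of ∂_1 are all 1, so H_0 = Z.
  H_1: rank ker ∂_1 − rank ∂_2 = (9 − 4) − 5 = 0, and the invariant factors of ∂_2 are all 1, so H_1 = 0.
  H_2: rank ker ∂_2 − rank ∂_3 = (6 − 5) − 0 = 1, and there is no ∂_3, so H_2 = Z.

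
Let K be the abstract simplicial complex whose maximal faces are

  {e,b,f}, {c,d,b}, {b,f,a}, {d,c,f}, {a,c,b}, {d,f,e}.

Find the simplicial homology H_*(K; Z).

H_0 ≅ Z,  H_1 ≅ Z,  H_2 = 0.

We work with the vertex ordering a < b < c < d < e < f. The simplices of K, each written with vertices in increasing order, are:

  0-simplices (6): a, b, c, d, e, f
  1-simplices (12): ab, ac, af, bc, bd, be, bf, cd, cf, de, df, ef
  2-simplices (6): abc, abf, bcd, bef, cdf, def

Hence C_0 ≅ Z^6, C_1 ≅ Z^12, C_2 ≅ Z^6.

The boundary map ∂_1: C_1 → C_0 maps an edge to its endpoints' difference, ∂[p,q] = q − p. For instance
  ∂bd = d − b.
This gives a 6×12 integer matrix of rank 5; reducing to Smith normal form yields diagonal entries (1,1,1,1,1).

Boundary ∂_2: C_2 → C_1 acts by ∂[p,q,r] = [q,r] − [p,r] + [p,q]. For instance
  ∂cdf = df − cf + cd,
  ∂def = ef − df + de.
The 12×6 boundary matrix has rank 6 and Smith normal form diag(1,1,1,1,1,1).

Reading off H_k = ker ∂_k / im ∂_{k+1}:

  H_0: rank C_0 − rank ∂_1 = 6 − 5 = 1, and the invariant factors of ∂_1 are all 1, so H_0 ≅ Z.
  H_1: rank ker ∂_1 − rank ∂_2 = (12 − 5) − 6 = 1, and the invariant factors of ∂_2 are all 1, so H_1 ≅ Z.
  H_2: rank ker ∂_2 − rank ∂_3 = (6 − 6) − 0 = 0, and there is no ∂_3, so H_2 ≅ 0.

(K is a triangulation of the cylinder S^1 x I.)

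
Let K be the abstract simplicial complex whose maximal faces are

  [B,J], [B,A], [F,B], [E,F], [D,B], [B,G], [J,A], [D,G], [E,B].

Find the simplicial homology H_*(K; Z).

Order the vertices as A < B < D < E < F < G < J. Listing each simplex with vertices in this order, K has dimension 1 with simplices:

  0-simplices (7): A, B, D, E, F, G, J
  1-simplices (9): AB, AJ, BD, BE, BF, BG, BJ, DG, EF

giving chain groups C_0 ≅ Z^7, C_1 ≅ Z^9.

The boundary map ∂_1: C_1 → C_0 maps an edge to its endpoints' difference, ∂[p,q] = q − p.
As a 7×9 matrix over Z this has rank 6, with invariant factors (1,1,1,1,1,1).

Now H_k = ker ∂_k / im ∂_{k+1}, so:

  H_0: rank C_0 − rank ∂_1 = 7 − 6 = 1, and the invariant factors of ∂_1 are all 1, so H_0 = Z.
  H_1: rank ker ∂_1 − rank ∂_2 = (9 − 6) − 0 = 3, and there is no ∂_2, so H_1 = Z^3.

(K is a triangulation of a wedge of 3 circles.)

H_0 ≅ Z,  H_1 ≅ Z^3.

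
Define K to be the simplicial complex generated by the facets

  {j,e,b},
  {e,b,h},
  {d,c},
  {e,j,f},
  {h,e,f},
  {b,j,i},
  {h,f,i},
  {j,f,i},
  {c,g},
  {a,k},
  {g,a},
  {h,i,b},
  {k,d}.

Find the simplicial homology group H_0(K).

H_0 = Z^2.

We work with the vertex ordering a < b < c < d < e < f < g < h < i < j < k. The simplices of K, each written with vertices in increasing order, are:

  0-simplices (11): a, b, c, d, e, f, g, h, i, j, k
  1-simplices (17): ag, ak, be, bh, bi, bj, cd, cg, dk, ef, eh, ej, fh, fi, fj, hi, ij
  2-simplices (8): beh, bej, bhi, bij, efh, efj, fhi, fij

so the chain groups are C_0 ≅ Z^11, C_1 ≅ Z^17, C_2 ≅ Z^8.

∂_1: C_1 → C_0 is given by ∂[p,q] = [q] − [p]. For instance
  ∂bh = h − b.
This gives a 11×17 integer matrix of rank 9; reducing to Smith normal form yields diagonal entries (1,1,1,1,1,1,1,1,1).

The boundary map ∂_2: C_2 → C_1 maps a triangle to the signed sum of its edges. For instance
  ∂beh = eh − bh + be,
  ∂bhi = hi − bi + bh.
As a 17×8 matrix over Z this has rank 7, with invariant factors (1,1,1,1,1,1,1).

Computing H_k = (kernel of ∂_k) / (image of ∂_{k+1}):

  H_0: rank C_0 − rank ∂_1 = 11 − 9 = 2, and the invariant factors of ∂_1 are all 1, so H_0 ≅ Z^2.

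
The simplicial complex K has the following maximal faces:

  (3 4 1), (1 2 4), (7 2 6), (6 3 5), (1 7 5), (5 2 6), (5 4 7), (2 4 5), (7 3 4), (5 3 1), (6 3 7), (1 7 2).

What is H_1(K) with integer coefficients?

H_1 = Z/2.

Fix the vertex order 1 < 2 < 3 < 4 < 5 < 6 < 7 and write every simplex with vertices in increasing order. Then dim K = 2 and the simplices of K are:

  0-simplices (7): [1], [2], [3], [4], [5], [6], [7]
  1-simplices (18): [1,2], [1,3], [1,4], [1,5], [1,7], [2,4], [2,5], [2,6], [2,7], [3,4], [3,5], [3,6], [3,7], [4,5], [4,7], [5,6], [5,7], [6,7]
  2-simplices (12): [1,2,4], [1,2,7], [1,3,4], [1,3,5], [1,5,7], [2,4,5], [2,5,6], [2,6,7], [3,4,7], [3,5,6], [3,6,7], [4,5,7]

so the chain groups are C_0 ≅ Z^7, C_1 ≅ Z^18, C_2 ≅ Z^12.

∂_1: C_1 → C_0 is given by ∂[p,q] = [q] − [p].
This gives a 7×18 integer matrix of rank 6; reducing to Smith normal form yields diagonal entries (1,1,1,1,1,1).

Boundary ∂_2: C_2 → C_1 sends each 2-simplex [p,q,r] to [q,r] − [p,r] + [p,q]. For instance
  ∂[1,2,4] = [2,4] − [1,4] + [1,2],
  ∂[2,4,5] = [4,5] − [2,5] + [2,4].
The resulting 18×12 matrix has rank 12, and its Smith normal form has invariant factors (1,1,1,1,1,1,1,1,1,1,1,2).

Computing H_k = (kernel of ∂_k) / (image of ∂_{k+1}):

  H_1: rank ker ∂_1 − rank ∂_2 = (18 − 6) − 12 = 0, and ∂_2 has invariant factor 2 > 1, so H_1 = Z/2.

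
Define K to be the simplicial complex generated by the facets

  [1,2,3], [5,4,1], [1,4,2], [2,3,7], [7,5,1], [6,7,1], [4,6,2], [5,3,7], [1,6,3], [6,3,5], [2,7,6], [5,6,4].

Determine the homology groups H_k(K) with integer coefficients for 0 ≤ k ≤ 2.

H_0 = Z,  H_1 = Z/2Z,  H_2 = 0.

We work with the vertex ordering 1 < 2 < 3 < 4 < 5 < 6 < 7. The simplices of K, each written with vertices in increasing order, are:

  0-simplices (7): [1], [2], [3], [4], [5], [6], [7]
  1-simplices (18): [1,2], [1,3], [1,4], [1,5], [1,6], [1,7], [2,3], [2,4], [2,6], [2,7], [3,5], [3,6], [3,7], [4,5], [4,6], [5,6], [5,7], [6,7]
  2-simplices (12): [1,2,3], [1,2,4], [1,3,6], [1,4,5], [1,5,7], [1,6,7], [2,3,7], [2,4,6], [2,6,7], [3,5,6], [3,5,7], [4,5,6]

Hence C_0 ≅ Z^7, C_1 ≅ Z^18, C_2 ≅ Z^12.

∂_1: C_1 → C_0 is given by ∂[p,q] = [q] − [p].
This gives a 7×18 integer matrix of rank 6; reducing to Smith normal form yields diagonal entries (1,1,1,1,1,1).

Boundary ∂_2: C_2 → C_1 acts by ∂[p,q,r] = [q,r] − [p,r] + [p,q]. For instance
  ∂[4,5,6] = [5,6] − [4,6] + [4,5],
  ∂[1,2,4] = [2,4] − [1,4] + [1,2].
This gives a 18×12 integer matrix of rank 12; reducing to Smith normal form yields diagonal entries (1,1,1,1,1,1,1,1,1,1,1,2).

Now H_k = ker ∂_k / im ∂_{k+1}, so:

  H_0: rank C_0 − rank ∂_1 = 7 − 6 = 1, and the invariant factors of ∂_1 are all 1, so H_0 = Z.
  H_1: rank ker ∂_1 − rank ∂_2 = (18 − 6) − 12 = 0, and ∂_2 has invariant factor 2 > 1, so H_1 = Z/2Z.
  H_2: rank ker ∂_2 − rank ∂_3 = (12 − 12) − 0 = 0, and there is no ∂_3, so H_2 = 0.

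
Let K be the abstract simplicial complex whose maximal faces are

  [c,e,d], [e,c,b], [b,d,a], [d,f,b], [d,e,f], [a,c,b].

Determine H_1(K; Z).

H_1 ≅ Z.

K has 6 vertices, 12 edges, 6 triangles.
rank ∂_1 = 5, rank ∂_2 = 6 ⇒ b_1 = 12 − 5 − 6 = 1; all invariant factors of ∂_2 are 1 so no torsion. So H_1 ≅ Z.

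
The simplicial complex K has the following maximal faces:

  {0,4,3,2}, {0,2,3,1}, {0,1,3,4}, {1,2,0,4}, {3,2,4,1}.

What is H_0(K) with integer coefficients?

Fix the vertex order 0 < 1 < 2 < 3 < 4 and write every simplex with vertices in increasing order. Then dim K = 3 and the simplices of K are:

  0-simplices (5): [0], [1], [2], [3], [4]
  1-simplices (10): [0,1], [0,2], [0,3], [0,4], [1,2], [1,3], [1,4], [2,3], [2,4], [3,4]
  2-simplices (10): [0,1,2], [0,1,3], [0,1,4], [0,2,3], [0,2,4], [0,3,4], [1,2,3], [1,2,4], [1,3,4], [2,3,4]
  3-simplices (5): [0,1,2,3], [0,1,2,4], [0,1,3,4], [0,2,3,4], [1,2,3,4]

so the chain groups are C_0 ≅ Z^5, C_1 ≅ Z^10, C_2 ≅ Z^10, C_3 ≅ Z^5.

Boundary ∂_1: C_1 → C_0 is given by ∂[p,q] = [q] − [p]. For instance
  ∂[0,3] = [3] − [0].
The 5×10 boundary matrix has rank 4 and Smith normal form diag(1,1,1,1).

∂_2: C_2 → C_1 maps a triangle to the signed sum of its edges. For instance
  ∂[2,3,4] = [3,4] − [2,4] + [2,3],
  ∂[0,1,4] = [1,4] − [0,4] + [0,1].
As a 10×10 matrix over Z this has rank 6, with invariant factors (1,1,1,1,1,1).

Boundary ∂_3: C_3 → C_2 sends each 3-simplex σ to the alternating sum Σ_i (−1)^i (σ with its i-th vertex removed). For instance
  ∂[0,2,3,4] = [2,3,4] − [0,3,4] + [0,2,4] − [0,2,3],
  ∂[0,1,2,4] = [1,2,4] − [0,2,4] + [0,1,4] − [0,1,2].
The 10×5 boundary matrix has rank 4 and Smith normal form diag(1,1,1,1).

From H_k ≅ ker(∂_k) / im(∂_{k+1}) we obtain:

  H_0: rank C_0 − rank ∂_1 = 5 − 4 = 1, and the invariant factors of ∂_1 are all 1, so H_0 ≅ Z.

(K is a triangulation of the 3-sphere S^3.)

H_0 ≅ Z.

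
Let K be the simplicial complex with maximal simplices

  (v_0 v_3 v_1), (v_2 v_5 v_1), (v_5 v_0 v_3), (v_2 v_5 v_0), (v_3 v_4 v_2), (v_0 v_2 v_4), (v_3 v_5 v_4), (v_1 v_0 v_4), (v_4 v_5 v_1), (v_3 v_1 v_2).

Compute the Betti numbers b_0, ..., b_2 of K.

b_0 = 1, b_1 = 0, b_2 = 0.

K has 6 vertices, 15 edges, 10 triangles.
rank ∂_0 = 0, rank ∂_1 = 5 ⇒ b_0 = 6 − 0 − 5 = 1; all invariant factors of ∂_1 are 1 so no torsion. So H_0 ≅ Z.
rank ∂_1 = 5, rank ∂_2 = 10 ⇒ b_1 = 15 − 5 − 10 = 0; ∂_2 has invariant factor(s) [2] giving torsion. So H_1 ≅ Z/2.
rank ∂_2 = 10, rank ∂_3 = 0 ⇒ b_2 = 10 − 10 − 0 = 0. So H_2 ≅ 0.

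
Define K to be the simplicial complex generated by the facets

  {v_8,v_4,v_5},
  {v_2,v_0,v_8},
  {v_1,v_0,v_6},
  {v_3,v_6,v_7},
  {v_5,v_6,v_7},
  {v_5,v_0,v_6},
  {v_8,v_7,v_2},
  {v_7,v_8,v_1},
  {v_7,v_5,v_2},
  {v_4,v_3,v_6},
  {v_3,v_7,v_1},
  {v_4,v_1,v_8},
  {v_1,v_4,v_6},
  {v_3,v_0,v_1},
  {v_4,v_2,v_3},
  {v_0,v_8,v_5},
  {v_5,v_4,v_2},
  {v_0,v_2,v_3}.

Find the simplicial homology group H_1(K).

Take the total order v_0 < v_1 < v_2 < v_3 < v_4 < v_5 < v_6 < v_7 < v_8 on the vertex set. Then K (dimension 2) consists of the simplices:

  0-simplices (9): [v_0], [v_1], [v_2], [v_3], [v_4], [v_5], [v_6], [v_7], [v_8]
  1-simplices (27): (27 of them)
  2-simplices (18): (18 of them)

Hence C_0 ≅ Z^9, C_1 ≅ Z^27, C_2 ≅ Z^18.

The boundary map ∂_1: C_1 → C_0 sends each edge [p,q] (with p < q) to q − p.
The 9×27 boundary matrix has rank 8 and Smith normal form diag(1,1,1,1,1,1,1,1).

The boundary map ∂_2: C_2 → C_1 maps a triangle to the signed sum of its edges. For instance
  ∂[v_4,v_5,v_8] = [v_5,v_8] − [v_4,v_8] + [v_4,v_5],
  ∂[v_2,v_4,v_5] = [v_4,v_5] − [v_2,v_5] + [v_2,v_4].
This gives a 27×18 integer matrix of rank 18; reducing to Smith normal form yields diagonal entries (1,1,1,1,1,1,1,1,1,1,1,1,1,1,1,1,1,2).

Reading off H_k = ker ∂_k / im ∂_{k+1}:

  H_1: rank ker ∂_1 − rank ∂_2 = (27 − 8) − 18 = 1, and ∂_2 has invariant factor 2 > 1, so H_1 ≅ Z × Z/2.

H_1 = Z × Z/2.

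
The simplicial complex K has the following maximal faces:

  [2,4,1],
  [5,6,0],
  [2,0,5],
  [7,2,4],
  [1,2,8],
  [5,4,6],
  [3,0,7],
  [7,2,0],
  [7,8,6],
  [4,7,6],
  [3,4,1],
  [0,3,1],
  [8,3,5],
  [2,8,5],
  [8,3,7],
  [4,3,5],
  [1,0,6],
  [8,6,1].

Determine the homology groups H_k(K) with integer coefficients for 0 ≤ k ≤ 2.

K has 9 vertices, 27 edges, 18 triangles.
rank ∂_0 = 0, rank ∂_1 = 8 ⇒ b_0 = 9 − 0 − 8 = 1; all invariant factors of ∂_1 are 1 so no torsion. So H_0 ≅ Z.
rank ∂_1 = 8, rank ∂_2 = 17 ⇒ b_1 = 27 − 8 − 17 = 2; all invariant factors of ∂_2 are 1 so no torsion. So H_1 ≅ Z^2.
rank ∂_2 = 17, rank ∂_3 = 0 ⇒ b_2 = 18 − 17 − 0 = 1. So H_2 ≅ Z.

H_0 ≅ Z,  H_1 ≅ Z^2,  H_2 ≅ Z.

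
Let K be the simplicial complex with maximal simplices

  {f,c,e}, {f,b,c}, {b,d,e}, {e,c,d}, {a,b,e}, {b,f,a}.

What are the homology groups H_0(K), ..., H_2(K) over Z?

Take the total order a < b < c < d < e < f on the vertex set. Then K (dimension 2) consists of the simplices:

  0-simplices (6): a, b, c, d, e, f
  1-simplices (12): ab, ae, af, bc, bd, be, bf, cd, ce, cf, de, ef
  2-simplices (6): abe, abf, bcf, bde, cde, cef

Hence C_0 ≅ Z^6, C_1 ≅ Z^12, C_2 ≅ Z^6.

Boundary ∂_1: C_1 → C_0 is given by ∂[p,q] = [q] − [p]. For instance
  ∂af = f − a.
The 6×12 boundary matrix has rank 5 and Smith normal form diag(1,1,1,1,1).

∂_2: C_2 → C_1 acts by ∂[p,q,r] = [q,r] − [p,r] + [p,q]. For instance
  ∂cde = de − ce + cd,
  ∂bde = de − be + bd.
This gives a 12×6 integer matrix of rank 6; reducing to Smith normal form yields diagonal entries (1,1,1,1,1,1).

Now H_k = ker ∂_k / im ∂_{k+1}, so:

  H_0: rank C_0 − rank ∂_1 = 6 − 5 = 1, and the invariant factors of ∂_1 are all 1, so H_0 ≅ Z.
  H_1: rank ker ∂_1 − rank ∂_2 = (12 − 5) − 6 = 1, and the invariant factors of ∂_2 are all 1, so H_1 ≅ Z.
  H_2: rank ker ∂_2 − rank ∂_3 = (6 − 6) − 0 = 0, and there is no ∂_3, so H_2 ≅ 0.

As a check, the Euler characteristic is 6 − 12 + 6 = 0, which agrees with 1 − 1 + 0 = 0.

H_0 = Z,  H_1 = Z,  H_2 = 0.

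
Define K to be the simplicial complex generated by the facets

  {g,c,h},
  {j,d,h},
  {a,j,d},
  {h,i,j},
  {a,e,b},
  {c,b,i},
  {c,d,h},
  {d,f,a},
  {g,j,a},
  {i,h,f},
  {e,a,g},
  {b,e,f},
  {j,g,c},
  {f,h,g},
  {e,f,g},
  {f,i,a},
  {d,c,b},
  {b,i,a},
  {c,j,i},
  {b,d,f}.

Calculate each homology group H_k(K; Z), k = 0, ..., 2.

H_0 = Z,  H_1 = Z ⊕ Z/2Z,  H_2 = 0.

Fix the vertex order a < b < c < d < e < f < g < h < i < j and write every simplex with vertices in increasing order. Then dim K = 2 and the simplices of K are:

  0-simplices (10): a, b, c, d, e, f, g, h, i, j
  1-simplices (30): ab, ad, ae, af, ag, ai, aj, bc, bd, be, bf, bi, cd, cg, ch, ci, cj, df, dh, dj, ef, eg, fg, fh, fi, gh, gj, hi, hj, ij
  2-simplices (20): abe, abi, adf, adj, aeg, afi, agj, bcd, bci, bdf, bef, cdh, cgh, cgj, cij, dhj, efg, fgh, fhi, hij

Hence C_0 ≅ Z^10, C_1 ≅ Z^30, C_2 ≅ Z^20.

Boundary ∂_1: C_1 → C_0 is given by ∂[p,q] = [q] − [p].
The resulting 10×30 matrix has rank 9, and its Smith normal form has invariant factors (1,1,1,1,1,1,1,1,1).

The boundary map ∂_2: C_2 → C_1 maps a triangle to the signed sum of its edges. For instance
  ∂cgh = gh − ch + cg,
  ∂efg = fg − eg + ef.
The 30×20 boundary matrix has rank 20 and Smith normal form diag(1,1,1,1,1,1,1,1,1,1,1,1,1,1,1,1,1,1,1,2).

Computing H_k = (kernel of ∂_k) / (image of ∂_{k+1}):

  H_0: rank C_0 − rank ∂_1 = 10 − 9 = 1, and the invariant factors of ∂_1 are all 1, so H_0 = Z.
  H_1: rank ker ∂_1 − rank ∂_2 = (30 − 9) − 20 = 1, and ∂_2 has invariant factor 2 > 1, so H_1 = Z ⊕ Z/2Z.
  H_2: rank ker ∂_2 − rank ∂_3 = (20 − 20) − 0 = 0, and there is no ∂_3, so H_2 = 0.

As a check, the Euler characteristic is 10 − 30 + 20 = 0, which agrees with 1 − 1 + 0 = 0.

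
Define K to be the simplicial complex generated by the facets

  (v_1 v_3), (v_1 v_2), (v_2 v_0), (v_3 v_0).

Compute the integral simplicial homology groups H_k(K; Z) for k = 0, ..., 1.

Take the total order v_0 < v_1 < v_2 < v_3 on the vertex set. Then K (dimension 1) consists of the simplices:

  0-simplices (4): [v_0], [v_1], [v_2], [v_3]
  1-simplices (4): [v_0,v_2], [v_0,v_3], [v_1,v_2], [v_1,v_3]

so the chain groups are C_0 ≅ Z^4, C_1 ≅ Z^4.

∂_1: C_1 → C_0 sends each edge [p,q] (with p < q) to q − p. For instance
  ∂[v_0,v_3] = [v_3] − [v_0].
The 4×4 boundary matrix has rank 3 and Smith normal form diag(1,1,1).

Now H_k = ker ∂_k / im ∂_{k+1}, so:

  H_0: rank C_0 − rank ∂_1 = 4 − 3 = 1, and the invariant factors of ∂_1 are all 1, so H_0 = Z.
  H_1: rank ker ∂_1 − rank ∂_2 = (4 − 3) − 0 = 1, and there is no ∂_2, so H_1 = Z.

(K is a triangulation of the circle S^1.)

H_0 ≅ Z,  H_1 ≅ Z.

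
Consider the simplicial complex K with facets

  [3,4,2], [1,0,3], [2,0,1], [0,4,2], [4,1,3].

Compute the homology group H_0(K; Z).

Take the total order 0 < 1 < 2 < 3 < 4 on the vertex set. Then K (dimension 2) consists of the simplices:

  0-simplices (5): [0], [1], [2], [3], [4]
  1-simplices (10): [0,1], [0,2], [0,3], [0,4], [1,2], [1,3], [1,4], [2,3], [2,4], [3,4]
  2-simplices (5): [0,1,2], [0,1,3], [0,2,4], [1,3,4], [2,3,4]

giving chain groups C_0 ≅ Z^5, C_1 ≅ Z^10, C_2 ≅ Z^5.

Boundary ∂_1: C_1 → C_0 is given by ∂[p,q] = [q] − [p]. For instance
  ∂[0,1] = [1] − [0].
This gives a 5×10 integer matrix of rank 4; reducing to Smith normal form yields diagonal entries (1,1,1,1).

∂_2: C_2 → C_1 acts by ∂[p,q,r] = [q,r] − [p,r] + [p,q]. For instance
  ∂[2,3,4] = [3,4] − [2,4] + [2,3],
  ∂[0,1,2] = [1,2] − [0,2] + [0,1].
The resulting 10×5 matrix has rank 5, and its Smith normal form has invariant factors (1,1,1,1,1).

Now H_k = ker ∂_k / im ∂_{k+1}, so:

  H_0: rank C_0 − rank ∂_1 = 5 − 4 = 1, and the invariant factors of ∂_1 are all 1, so H_0 = Z.

H_0 ≅ Z.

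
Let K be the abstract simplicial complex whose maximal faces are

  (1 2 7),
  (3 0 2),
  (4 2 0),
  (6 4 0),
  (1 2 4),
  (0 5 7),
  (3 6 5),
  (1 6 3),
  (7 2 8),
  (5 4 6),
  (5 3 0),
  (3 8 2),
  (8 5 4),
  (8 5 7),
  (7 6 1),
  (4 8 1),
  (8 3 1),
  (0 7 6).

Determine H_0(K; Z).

H_0 = Z.

We work with the vertex ordering 0 < 1 < 2 < 3 < 4 < 5 < 6 < 7 < 8. The simplices of K, each written with vertices in increasing order, are:

  0-simplices (9): [0], [1], [2], [3], [4], [5], [6], [7], [8]
  1-simplices (27): (27 of them)
  2-simplices (18): [0,2,3], [0,2,4], [0,3,5], [0,4,6], [0,5,7], [0,6,7], [1,2,4], [1,2,7], [1,3,6], [1,3,8], [1,4,8], [1,6,7], [2,3,8], [2,7,8], [3,5,6], [4,5,6], [4,5,8], [5,7,8]

Hence C_0 ≅ Z^9, C_1 ≅ Z^27, C_2 ≅ Z^18.

The boundary map ∂_1: C_1 → C_0 maps an edge to its endpoints' difference, ∂[p,q] = q − p. For instance
  ∂[4,8] = [8] − [4].
As a 9×27 matrix over Z this has rank 8, with invariant factors (1,1,1,1,1,1,1,1).

Boundary ∂_2: C_2 → C_1 maps a triangle to the signed sum of its edges. For instance
  ∂[2,3,8] = [3,8] − [2,8] + [2,3],
  ∂[0,5,7] = [5,7] − [0,7] + [0,5].
This gives a 27×18 integer matrix of rank 18; reducing to Smith normal form yields diagonal entries (1,1,1,1,1,1,1,1,1,1,1,1,1,1,1,1,1,2).

Computing H_k = (kernel of ∂_k) / (image of ∂_{k+1}):

  H_0: rank C_0 − rank ∂_1 = 9 − 8 = 1, and the invariant factors of ∂_1 are all 1, so H_0 ≅ Z.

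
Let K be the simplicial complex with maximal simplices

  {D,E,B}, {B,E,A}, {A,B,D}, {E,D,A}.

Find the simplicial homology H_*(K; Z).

Take the total order A < B < D < E on the vertex set. Then K (dimension 2) consists of the simplices:

  0-simplices (4): A, B, D, E
  1-simplices (6): AB, AD, AE, BD, BE, DE
  2-simplices (4): ABD, ABE, ADE, BDE

Hence C_0 ≅ Z^4, C_1 ≅ Z^6, C_2 ≅ Z^4.

The boundary map ∂_1: C_1 → C_0 maps an edge to its endpoints' difference, ∂[p,q] = q − p. For instance
  ∂AB = B − A.
The 4×6 boundary matrix has rank 3 and Smith normal form diag(1,1,1).

The boundary map ∂_2: C_2 → C_1 maps a triangle to the signed sum of its edges. For instance
  ∂ABD = BD − AD + AB,
  ∂ADE = DE − AE + AD.
The 6×4 boundary matrix has rank 3 and Smith normal form diag(1,1,1).

Reading off H_k = ker ∂_k / im ∂_{k+1}:

  H_0: rank C_0 − rank ∂_1 = 4 − 3 = 1, and the invariant factors of ∂_1 are all 1, so H_0 ≅ Z.
  H_1: rank ker ∂_1 − rank ∂_2 = (6 − 3) − 3 = 0, and the invariant factors of ∂_2 are all 1, so H_1 ≅ 0.
  H_2: rank ker ∂_2 − rank ∂_3 = (4 − 3) − 0 = 1, and there is no ∂_3, so H_2 ≅ Z.

H_0 = Z,  H_1 = 0,  H_2 = Z.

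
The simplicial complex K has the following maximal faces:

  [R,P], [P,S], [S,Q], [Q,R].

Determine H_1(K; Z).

Order the vertices as P < Q < R < S. Listing each simplex with vertices in this order, K has dimension 1 with simplices:

  0-simplices (4): P, Q, R, S
  1-simplices (4): PR, PS, QR, QS

giving chain groups C_0 ≅ Z^4, C_1 ≅ Z^4.

Boundary ∂_1: C_1 → C_0 sends each edge [p,q] (with p < q) to q − p.
As a 4×4 matrix over Z this has rank 3, with invariant factors (1,1,1).

From H_k ≅ ker(∂_k) / im(∂_{k+1}) we obtain:

  H_1: rank ker ∂_1 − rank ∂_2 = (4 − 3) − 0 = 1, and there is no ∂_2, so H_1 ≅ Z.

H_1 ≅ Z.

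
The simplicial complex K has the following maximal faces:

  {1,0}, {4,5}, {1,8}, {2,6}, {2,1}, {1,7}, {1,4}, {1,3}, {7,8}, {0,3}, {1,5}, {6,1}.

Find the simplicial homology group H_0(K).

H_0 ≅ Z.

Order the vertices as 0 < 1 < 2 < 3 < 4 < 5 < 6 < 7 < 8. Listing each simplex with vertices in this order, K has dimension 1 with simplices:

  0-simplices (9): [0], [1], [2], [3], [4], [5], [6], [7], [8]
  1-simplices (12): [0,1], [0,3], [1,2], [1,3], [1,4], [1,5], [1,6], [1,7], [1,8], [2,6], [4,5], [7,8]

giving chain groups C_0 ≅ Z^9, C_1 ≅ Z^12.

The boundary map ∂_1: C_1 → C_0 is given by ∂[p,q] = [q] − [p]. For instance
  ∂[1,4] = [4] − [1].
The resulting 9×12 matrix has rank 8, and its Smith normal form has invariant factors (1,1,1,1,1,1,1,1).

From H_k ≅ ker(∂_k) / im(∂_{k+1}) we obtain:

  H_0: rank C_0 − rank ∂_1 = 9 − 8 = 1, and the invariant factors of ∂_1 are all 1, so H_0 ≅ Z.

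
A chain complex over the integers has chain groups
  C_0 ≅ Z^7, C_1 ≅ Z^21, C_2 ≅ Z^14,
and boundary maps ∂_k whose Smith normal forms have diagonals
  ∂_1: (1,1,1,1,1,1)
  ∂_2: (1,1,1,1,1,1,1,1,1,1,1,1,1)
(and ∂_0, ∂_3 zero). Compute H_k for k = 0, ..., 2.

H_0 = Z,  H_1 = Z^2,  H_2 = Z.

H_0: b_0 = 7 − 0 − 6 = 1; torsion from ∂_1 factors > 1: none. So H_0 = Z.
H_1: b_1 = 21 − 6 − 13 = 2; torsion from ∂_2 factors > 1: none. So H_1 = Z^2.
H_2: b_2 = 14 − 13 − 0 = 1; torsion from ∂_3 factors > 1: none. So H_2 = Z.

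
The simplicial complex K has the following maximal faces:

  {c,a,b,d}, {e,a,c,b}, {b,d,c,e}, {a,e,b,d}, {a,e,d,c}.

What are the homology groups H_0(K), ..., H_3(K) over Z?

Fix the vertex order a < b < c < d < e and write every simplex with vertices in increasing order. Then dim K = 3 and the simplices of K are:

  0-simplices (5): a, b, c, d, e
  1-simplices (10): ab, ac, ad, ae, bc, bd, be, cd, ce, de
  2-simplices (10): abc, abd, abe, acd, ace, ade, bcd, bce, bde, cde
  3-simplices (5): abcd, abce, abde, acde, bcde

Hence C_0 ≅ Z^5, C_1 ≅ Z^10, C_2 ≅ Z^10, C_3 ≅ Z^5.

Boundary ∂_1: C_1 → C_0 sends each edge [p,q] (with p < q) to q − p. For instance
  ∂ad = d − a.
The resulting 5×10 matrix has rank 4, and its Smith normal form has invariant factors (1,1,1,1).

The boundary map ∂_2: C_2 → C_1 sends each 2-simplex [p,q,r] to [q,r] − [p,r] + [p,q]. For instance
  ∂abe = be − ae + ab,
  ∂cde = de − ce + cd.
As a 10×10 matrix over Z this has rank 6, with invariant factors (1,1,1,1,1,1).

Boundary ∂_3: C_3 → C_2 sends each 3-simplex σ to the alternating sum Σ_i (−1)^i (σ with its i-th vertex removed). For instance
  ∂acde = cde − ade + ace − acd,
  ∂abce = bce − ace + abe − abc.
As a 10×5 matrix over Z this has rank 4, with invariant factors (1,1,1,1).

Reading off H_k = ker ∂_k / im ∂_{k+1}:

  H_0: rank C_0 − rank ∂_1 = 5 − 4 = 1, and the invariant factors of ∂_1 are all 1, so H_0 ≅ Z.
  H_1: rank ker ∂_1 − rank ∂_2 = (10 − 4) − 6 = 0, and the invariant factors of ∂_2 are all 1, so H_1 ≅ 0.
  H_2: rank ker ∂_2 − rank ∂_3 = (10 − 6) − 4 = 0, and the invariant factors of ∂_3 are all 1, so H_2 ≅ 0.
  H_3: rank ker ∂_3 − rank ∂_4 = (5 − 4) − 0 = 1, and there is no ∂_4, so H_3 ≅ Z.

As a check, the Euler characteristic is 5 − 10 + 10 − 5 = 0, which agrees with 1 − 0 + 0 − 1 = 0.

H_0 = Z,  H_1 = 0,  H_2 = 0,  H_3 = Z.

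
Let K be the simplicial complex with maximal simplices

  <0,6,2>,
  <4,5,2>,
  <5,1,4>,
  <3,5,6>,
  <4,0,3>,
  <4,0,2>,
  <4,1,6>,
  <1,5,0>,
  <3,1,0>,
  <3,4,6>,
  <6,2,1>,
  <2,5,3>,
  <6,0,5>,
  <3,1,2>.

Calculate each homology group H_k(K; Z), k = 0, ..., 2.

H_0 = Z,  H_1 = Z^2,  H_2 = Z.

K has 7 vertices, 21 edges, 14 triangles.
rank ∂_0 = 0, rank ∂_1 = 6 ⇒ b_0 = 7 − 0 − 6 = 1; all invariant factors of ∂_1 are 1 so no torsion. So H_0 ≅ Z.
rank ∂_1 = 6, rank ∂_2 = 13 ⇒ b_1 = 21 − 6 − 13 = 2; all invariant factors of ∂_2 are 1 so no torsion. So H_1 ≅ Z^2.
rank ∂_2 = 13, rank ∂_3 = 0 ⇒ b_2 = 14 − 13 − 0 = 1. So H_2 ≅ Z.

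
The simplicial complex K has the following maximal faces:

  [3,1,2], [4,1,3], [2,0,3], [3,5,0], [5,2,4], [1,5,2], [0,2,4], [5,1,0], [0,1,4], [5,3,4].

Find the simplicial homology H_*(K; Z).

H_0 ≅ Z,  H_1 ≅ Z_2,  H_2 = 0.

Take the total order 0 < 1 < 2 < 3 < 4 < 5 on the vertex set. Then K (dimension 2) consists of the simplices:

  0-simplices (6): [0], [1], [2], [3], [4], [5]
  1-simplices (15): [0,1], [0,2], [0,3], [0,4], [0,5], [1,2], [1,3], [1,4], [1,5], [2,3], [2,4], [2,5], [3,4], [3,5], [4,5]
  2-simplices (10): [0,1,4], [0,1,5], [0,2,3], [0,2,4], [0,3,5], [1,2,3], [1,2,5], [1,3,4], [2,4,5], [3,4,5]

so the chain groups are C_0 ≅ Z^6, C_1 ≅ Z^15, C_2 ≅ Z^10.

Boundary ∂_1: C_1 → C_0 sends each edge [p,q] (with p < q) to q − p. For instance
  ∂[3,4] = [4] − [3].
The 6×15 boundary matrix has rank 5 and Smith normal form diag(1,1,1,1,1).

Boundary ∂_2: C_2 → C_1 maps a triangle to the signed sum of its edges. For instance
  ∂[0,2,3] = [2,3] − [0,3] + [0,2],
  ∂[1,2,5] = [2,5] − [1,5] + [1,2].
The resulting 15×10 matrix has rank 10, and its Smith normal form has invariant factors (1,1,1,1,1,1,1,1,1,2).

Reading off H_k = ker ∂_k / im ∂_{k+1}:

  H_0: rank C_0 − rank ∂_1 = 6 − 5 = 1, and the invariant factors of ∂_1 are all 1, so H_0 ≅ Z.
  H_1: rank ker ∂_1 − rank ∂_2 = (15 − 5) − 10 = 0, and ∂_2 has invariant factor 2 > 1, so H_1 ≅ Z_2.
  H_2: rank ker ∂_2 − rank ∂_3 = (10 − 10) − 0 = 0, and there is no ∂_3, so H_2 ≅ 0.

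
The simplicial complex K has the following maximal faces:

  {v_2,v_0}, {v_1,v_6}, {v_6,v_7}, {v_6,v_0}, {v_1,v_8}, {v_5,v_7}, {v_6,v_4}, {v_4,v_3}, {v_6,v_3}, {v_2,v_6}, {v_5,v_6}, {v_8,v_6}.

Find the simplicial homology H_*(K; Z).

Fix the vertex order v_0 < v_1 < v_2 < v_3 < v_4 < v_5 < v_6 < v_7 < v_8 and write every simplex with vertices in increasing order. Then dim K = 1 and the simplices of K are:

  0-simplices (9): [v_0], [v_1], [v_2], [v_3], [v_4], [v_5], [v_6], [v_7], [v_8]
  1-simplices (12): [v_0,v_2], [v_0,v_6], [v_1,v_6], [v_1,v_8], [v_2,v_6], [v_3,v_4], [v_3,v_6], [v_4,v_6], [v_5,v_6], [v_5,v_7], [v_6,v_7], [v_6,v_8]

giving chain groups C_0 ≅ Z^9, C_1 ≅ Z^12.

Boundary ∂_1: C_1 → C_0 sends each edge [p,q] (with p < q) to q − p.
The resulting 9×12 matrix has rank 8, and its Smith normal form has invariant factors (1,1,1,1,1,1,1,1).

From H_k ≅ ker(∂_k) / im(∂_{k+1}) we obtain:

  H_0: rank C_0 − rank ∂_1 = 9 − 8 = 1, and the invariant factors of ∂_1 are all 1, so H_0 ≅ Z.
  H_1: rank ker ∂_1 − rank ∂_2 = (12 − 8) − 0 = 4, and there is no ∂_2, so H_1 ≅ Z^4.

As a check, the Euler characteristic is 9 − 12 = -3, which agrees with 1 − 4 = -3.

H_0 = Z,  H_1 = Z^4.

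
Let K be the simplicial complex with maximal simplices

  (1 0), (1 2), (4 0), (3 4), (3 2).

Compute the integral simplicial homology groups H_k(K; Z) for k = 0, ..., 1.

H_0 ≅ Z,  H_1 ≅ Z.

We work with the vertex ordering 0 < 1 < 2 < 3 < 4. The simplices of K, each written with vertices in increasing order, are:

  0-simplices (5): [0], [1], [2], [3], [4]
  1-simplices (5): [0,1], [0,4], [1,2], [2,3], [3,4]

Hence C_0 ≅ Z^5, C_1 ≅ Z^5.

∂_1: C_1 → C_0 maps an edge to its endpoints' difference, ∂[p,q] = q − p.
This gives a 5×5 integer matrix of rank 4; reducing to Smith normal form yields diagonal entries (1,1,1,1).

From H_k ≅ ker(∂_k) / im(∂_{k+1}) we obtain:

  H_0: rank C_0 − rank ∂_1 = 5 − 4 = 1, and the invariant factors of ∂_1 are all 1, so H_0 = Z.
  H_1: rank ker ∂_1 − rank ∂_2 = (5 − 4) − 0 = 1, and there is no ∂_2, so H_1 = Z.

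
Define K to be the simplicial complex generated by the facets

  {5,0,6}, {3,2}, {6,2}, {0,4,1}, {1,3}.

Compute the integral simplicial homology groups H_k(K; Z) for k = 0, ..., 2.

Fix the vertex order 0 < 1 < 2 < 3 < 4 < 5 < 6 and write every simplex with vertices in increasing order. Then dim K = 2 and the simplices of K are:

  0-simplices (7): [0], [1], [2], [3], [4], [5], [6]
  1-simplices (9): [0,1], [0,4], [0,5], [0,6], [1,3], [1,4], [2,3], [2,6], [5,6]
  2-simplices (2): [0,1,4], [0,5,6]

so the chain groups are C_0 ≅ Z^7, C_1 ≅ Z^9, C_2 ≅ Z^2.

The boundary map ∂_1: C_1 → C_0 is given by ∂[p,q] = [q] − [p].
This gives a 7×9 integer matrix of rank 6; reducing to Smith normal form yields diagonal entries (1,1,1,1,1,1).

The boundary map ∂_2: C_2 → C_1 acts by ∂[p,q,r] = [q,r] − [p,r] + [p,q]. For instance
  ∂[0,1,4] = [1,4] − [0,4] + [0,1],
  ∂[0,5,6] = [5,6] − [0,6] + [0,5].
As a 9×2 matrix over Z this has rank 2, with invariant factors (1,1).

Computing H_k = (kernel of ∂_k) / (image of ∂_{k+1}):

  H_0: rank C_0 − rank ∂_1 = 7 − 6 = 1, and the invariant factors of ∂_1 are all 1, so H_0 = Z.
  H_1: rank ker ∂_1 − rank ∂_2 = (9 − 6) − 2 = 1, and the invariant factors of ∂_2 are all 1, so H_1 = Z.
  H_2: rank ker ∂_2 − rank ∂_3 = (2 − 2) − 0 = 0, and there is no ∂_3, so H_2 = 0.

As a check, the Euler characteristic is 7 − 9 + 2 = 0, which agrees with 1 − 1 + 0 = 0.

H_0 = Z,  H_1 = Z,  H_2 = 0.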